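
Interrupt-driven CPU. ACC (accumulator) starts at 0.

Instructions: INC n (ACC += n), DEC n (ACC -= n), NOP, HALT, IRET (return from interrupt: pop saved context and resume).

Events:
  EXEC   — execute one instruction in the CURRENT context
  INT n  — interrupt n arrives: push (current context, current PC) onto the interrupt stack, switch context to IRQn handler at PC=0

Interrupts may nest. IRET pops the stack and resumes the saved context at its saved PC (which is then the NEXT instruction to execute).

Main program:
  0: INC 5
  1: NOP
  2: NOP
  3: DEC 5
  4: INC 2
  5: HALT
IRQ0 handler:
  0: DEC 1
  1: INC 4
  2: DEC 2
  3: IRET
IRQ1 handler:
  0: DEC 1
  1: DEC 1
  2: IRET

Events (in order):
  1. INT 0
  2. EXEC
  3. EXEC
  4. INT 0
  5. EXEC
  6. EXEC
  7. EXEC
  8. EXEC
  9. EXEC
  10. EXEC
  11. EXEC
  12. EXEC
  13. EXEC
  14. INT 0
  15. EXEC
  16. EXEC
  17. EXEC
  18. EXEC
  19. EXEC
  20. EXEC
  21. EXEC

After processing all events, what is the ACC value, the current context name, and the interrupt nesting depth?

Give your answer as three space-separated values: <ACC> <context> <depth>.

Event 1 (INT 0): INT 0 arrives: push (MAIN, PC=0), enter IRQ0 at PC=0 (depth now 1)
Event 2 (EXEC): [IRQ0] PC=0: DEC 1 -> ACC=-1
Event 3 (EXEC): [IRQ0] PC=1: INC 4 -> ACC=3
Event 4 (INT 0): INT 0 arrives: push (IRQ0, PC=2), enter IRQ0 at PC=0 (depth now 2)
Event 5 (EXEC): [IRQ0] PC=0: DEC 1 -> ACC=2
Event 6 (EXEC): [IRQ0] PC=1: INC 4 -> ACC=6
Event 7 (EXEC): [IRQ0] PC=2: DEC 2 -> ACC=4
Event 8 (EXEC): [IRQ0] PC=3: IRET -> resume IRQ0 at PC=2 (depth now 1)
Event 9 (EXEC): [IRQ0] PC=2: DEC 2 -> ACC=2
Event 10 (EXEC): [IRQ0] PC=3: IRET -> resume MAIN at PC=0 (depth now 0)
Event 11 (EXEC): [MAIN] PC=0: INC 5 -> ACC=7
Event 12 (EXEC): [MAIN] PC=1: NOP
Event 13 (EXEC): [MAIN] PC=2: NOP
Event 14 (INT 0): INT 0 arrives: push (MAIN, PC=3), enter IRQ0 at PC=0 (depth now 1)
Event 15 (EXEC): [IRQ0] PC=0: DEC 1 -> ACC=6
Event 16 (EXEC): [IRQ0] PC=1: INC 4 -> ACC=10
Event 17 (EXEC): [IRQ0] PC=2: DEC 2 -> ACC=8
Event 18 (EXEC): [IRQ0] PC=3: IRET -> resume MAIN at PC=3 (depth now 0)
Event 19 (EXEC): [MAIN] PC=3: DEC 5 -> ACC=3
Event 20 (EXEC): [MAIN] PC=4: INC 2 -> ACC=5
Event 21 (EXEC): [MAIN] PC=5: HALT

Answer: 5 MAIN 0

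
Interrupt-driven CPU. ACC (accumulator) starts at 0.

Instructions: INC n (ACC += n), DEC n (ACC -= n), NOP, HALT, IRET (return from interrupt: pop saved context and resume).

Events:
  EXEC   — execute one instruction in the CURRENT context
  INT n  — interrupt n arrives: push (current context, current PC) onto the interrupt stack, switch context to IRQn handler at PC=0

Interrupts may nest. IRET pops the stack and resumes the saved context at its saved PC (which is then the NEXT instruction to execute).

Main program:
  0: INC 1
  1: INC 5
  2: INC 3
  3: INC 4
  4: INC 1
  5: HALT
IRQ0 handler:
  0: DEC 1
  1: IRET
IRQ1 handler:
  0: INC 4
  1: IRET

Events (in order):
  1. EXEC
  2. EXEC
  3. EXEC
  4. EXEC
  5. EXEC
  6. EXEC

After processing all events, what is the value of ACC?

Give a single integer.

Answer: 14

Derivation:
Event 1 (EXEC): [MAIN] PC=0: INC 1 -> ACC=1
Event 2 (EXEC): [MAIN] PC=1: INC 5 -> ACC=6
Event 3 (EXEC): [MAIN] PC=2: INC 3 -> ACC=9
Event 4 (EXEC): [MAIN] PC=3: INC 4 -> ACC=13
Event 5 (EXEC): [MAIN] PC=4: INC 1 -> ACC=14
Event 6 (EXEC): [MAIN] PC=5: HALT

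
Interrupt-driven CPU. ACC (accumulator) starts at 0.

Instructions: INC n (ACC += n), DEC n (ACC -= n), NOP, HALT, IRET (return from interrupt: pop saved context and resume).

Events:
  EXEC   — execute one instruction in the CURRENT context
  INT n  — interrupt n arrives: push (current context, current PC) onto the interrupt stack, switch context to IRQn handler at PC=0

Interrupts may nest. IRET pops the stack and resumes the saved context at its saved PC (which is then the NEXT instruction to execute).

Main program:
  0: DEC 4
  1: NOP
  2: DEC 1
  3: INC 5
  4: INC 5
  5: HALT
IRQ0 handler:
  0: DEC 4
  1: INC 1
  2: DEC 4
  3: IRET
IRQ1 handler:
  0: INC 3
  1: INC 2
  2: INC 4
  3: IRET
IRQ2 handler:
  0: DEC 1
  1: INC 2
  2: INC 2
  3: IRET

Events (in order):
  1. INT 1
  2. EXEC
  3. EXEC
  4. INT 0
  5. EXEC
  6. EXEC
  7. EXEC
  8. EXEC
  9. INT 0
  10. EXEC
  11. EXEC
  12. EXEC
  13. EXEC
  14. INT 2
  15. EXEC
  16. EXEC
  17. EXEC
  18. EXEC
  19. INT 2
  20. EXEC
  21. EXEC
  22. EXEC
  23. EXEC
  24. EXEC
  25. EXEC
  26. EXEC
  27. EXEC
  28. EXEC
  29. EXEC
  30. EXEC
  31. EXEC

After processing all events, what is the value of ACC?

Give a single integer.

Answer: 6

Derivation:
Event 1 (INT 1): INT 1 arrives: push (MAIN, PC=0), enter IRQ1 at PC=0 (depth now 1)
Event 2 (EXEC): [IRQ1] PC=0: INC 3 -> ACC=3
Event 3 (EXEC): [IRQ1] PC=1: INC 2 -> ACC=5
Event 4 (INT 0): INT 0 arrives: push (IRQ1, PC=2), enter IRQ0 at PC=0 (depth now 2)
Event 5 (EXEC): [IRQ0] PC=0: DEC 4 -> ACC=1
Event 6 (EXEC): [IRQ0] PC=1: INC 1 -> ACC=2
Event 7 (EXEC): [IRQ0] PC=2: DEC 4 -> ACC=-2
Event 8 (EXEC): [IRQ0] PC=3: IRET -> resume IRQ1 at PC=2 (depth now 1)
Event 9 (INT 0): INT 0 arrives: push (IRQ1, PC=2), enter IRQ0 at PC=0 (depth now 2)
Event 10 (EXEC): [IRQ0] PC=0: DEC 4 -> ACC=-6
Event 11 (EXEC): [IRQ0] PC=1: INC 1 -> ACC=-5
Event 12 (EXEC): [IRQ0] PC=2: DEC 4 -> ACC=-9
Event 13 (EXEC): [IRQ0] PC=3: IRET -> resume IRQ1 at PC=2 (depth now 1)
Event 14 (INT 2): INT 2 arrives: push (IRQ1, PC=2), enter IRQ2 at PC=0 (depth now 2)
Event 15 (EXEC): [IRQ2] PC=0: DEC 1 -> ACC=-10
Event 16 (EXEC): [IRQ2] PC=1: INC 2 -> ACC=-8
Event 17 (EXEC): [IRQ2] PC=2: INC 2 -> ACC=-6
Event 18 (EXEC): [IRQ2] PC=3: IRET -> resume IRQ1 at PC=2 (depth now 1)
Event 19 (INT 2): INT 2 arrives: push (IRQ1, PC=2), enter IRQ2 at PC=0 (depth now 2)
Event 20 (EXEC): [IRQ2] PC=0: DEC 1 -> ACC=-7
Event 21 (EXEC): [IRQ2] PC=1: INC 2 -> ACC=-5
Event 22 (EXEC): [IRQ2] PC=2: INC 2 -> ACC=-3
Event 23 (EXEC): [IRQ2] PC=3: IRET -> resume IRQ1 at PC=2 (depth now 1)
Event 24 (EXEC): [IRQ1] PC=2: INC 4 -> ACC=1
Event 25 (EXEC): [IRQ1] PC=3: IRET -> resume MAIN at PC=0 (depth now 0)
Event 26 (EXEC): [MAIN] PC=0: DEC 4 -> ACC=-3
Event 27 (EXEC): [MAIN] PC=1: NOP
Event 28 (EXEC): [MAIN] PC=2: DEC 1 -> ACC=-4
Event 29 (EXEC): [MAIN] PC=3: INC 5 -> ACC=1
Event 30 (EXEC): [MAIN] PC=4: INC 5 -> ACC=6
Event 31 (EXEC): [MAIN] PC=5: HALT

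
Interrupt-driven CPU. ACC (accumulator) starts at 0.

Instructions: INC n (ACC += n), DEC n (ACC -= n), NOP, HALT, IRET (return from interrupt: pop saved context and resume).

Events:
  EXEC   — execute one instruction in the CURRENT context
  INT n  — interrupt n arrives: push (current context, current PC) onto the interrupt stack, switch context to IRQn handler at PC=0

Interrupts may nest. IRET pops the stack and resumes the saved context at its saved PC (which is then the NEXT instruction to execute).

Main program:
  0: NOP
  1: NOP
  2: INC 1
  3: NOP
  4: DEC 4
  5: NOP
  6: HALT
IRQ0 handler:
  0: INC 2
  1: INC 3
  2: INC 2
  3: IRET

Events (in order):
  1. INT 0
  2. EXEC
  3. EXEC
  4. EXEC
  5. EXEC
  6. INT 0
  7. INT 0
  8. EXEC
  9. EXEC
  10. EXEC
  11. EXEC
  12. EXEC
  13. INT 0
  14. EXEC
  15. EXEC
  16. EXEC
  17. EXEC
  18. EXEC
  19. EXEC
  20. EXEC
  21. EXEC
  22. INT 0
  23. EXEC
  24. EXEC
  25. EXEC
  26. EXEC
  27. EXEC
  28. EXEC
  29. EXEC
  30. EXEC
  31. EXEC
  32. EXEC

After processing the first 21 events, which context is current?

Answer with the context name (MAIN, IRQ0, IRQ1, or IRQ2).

Answer: MAIN

Derivation:
Event 1 (INT 0): INT 0 arrives: push (MAIN, PC=0), enter IRQ0 at PC=0 (depth now 1)
Event 2 (EXEC): [IRQ0] PC=0: INC 2 -> ACC=2
Event 3 (EXEC): [IRQ0] PC=1: INC 3 -> ACC=5
Event 4 (EXEC): [IRQ0] PC=2: INC 2 -> ACC=7
Event 5 (EXEC): [IRQ0] PC=3: IRET -> resume MAIN at PC=0 (depth now 0)
Event 6 (INT 0): INT 0 arrives: push (MAIN, PC=0), enter IRQ0 at PC=0 (depth now 1)
Event 7 (INT 0): INT 0 arrives: push (IRQ0, PC=0), enter IRQ0 at PC=0 (depth now 2)
Event 8 (EXEC): [IRQ0] PC=0: INC 2 -> ACC=9
Event 9 (EXEC): [IRQ0] PC=1: INC 3 -> ACC=12
Event 10 (EXEC): [IRQ0] PC=2: INC 2 -> ACC=14
Event 11 (EXEC): [IRQ0] PC=3: IRET -> resume IRQ0 at PC=0 (depth now 1)
Event 12 (EXEC): [IRQ0] PC=0: INC 2 -> ACC=16
Event 13 (INT 0): INT 0 arrives: push (IRQ0, PC=1), enter IRQ0 at PC=0 (depth now 2)
Event 14 (EXEC): [IRQ0] PC=0: INC 2 -> ACC=18
Event 15 (EXEC): [IRQ0] PC=1: INC 3 -> ACC=21
Event 16 (EXEC): [IRQ0] PC=2: INC 2 -> ACC=23
Event 17 (EXEC): [IRQ0] PC=3: IRET -> resume IRQ0 at PC=1 (depth now 1)
Event 18 (EXEC): [IRQ0] PC=1: INC 3 -> ACC=26
Event 19 (EXEC): [IRQ0] PC=2: INC 2 -> ACC=28
Event 20 (EXEC): [IRQ0] PC=3: IRET -> resume MAIN at PC=0 (depth now 0)
Event 21 (EXEC): [MAIN] PC=0: NOP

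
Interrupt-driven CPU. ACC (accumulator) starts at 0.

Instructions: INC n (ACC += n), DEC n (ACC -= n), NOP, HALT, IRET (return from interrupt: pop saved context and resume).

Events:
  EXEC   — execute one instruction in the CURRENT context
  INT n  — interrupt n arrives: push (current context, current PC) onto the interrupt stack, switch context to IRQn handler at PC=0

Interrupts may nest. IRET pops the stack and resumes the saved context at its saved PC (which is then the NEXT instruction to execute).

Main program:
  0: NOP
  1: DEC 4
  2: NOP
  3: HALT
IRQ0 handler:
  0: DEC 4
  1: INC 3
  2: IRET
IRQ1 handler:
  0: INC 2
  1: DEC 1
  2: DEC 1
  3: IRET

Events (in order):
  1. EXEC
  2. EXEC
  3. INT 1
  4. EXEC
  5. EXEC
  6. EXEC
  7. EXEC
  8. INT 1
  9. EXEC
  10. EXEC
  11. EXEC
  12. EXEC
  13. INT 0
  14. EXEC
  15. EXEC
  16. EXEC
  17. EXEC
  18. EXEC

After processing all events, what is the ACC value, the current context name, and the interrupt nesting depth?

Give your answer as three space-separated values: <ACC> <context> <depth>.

Event 1 (EXEC): [MAIN] PC=0: NOP
Event 2 (EXEC): [MAIN] PC=1: DEC 4 -> ACC=-4
Event 3 (INT 1): INT 1 arrives: push (MAIN, PC=2), enter IRQ1 at PC=0 (depth now 1)
Event 4 (EXEC): [IRQ1] PC=0: INC 2 -> ACC=-2
Event 5 (EXEC): [IRQ1] PC=1: DEC 1 -> ACC=-3
Event 6 (EXEC): [IRQ1] PC=2: DEC 1 -> ACC=-4
Event 7 (EXEC): [IRQ1] PC=3: IRET -> resume MAIN at PC=2 (depth now 0)
Event 8 (INT 1): INT 1 arrives: push (MAIN, PC=2), enter IRQ1 at PC=0 (depth now 1)
Event 9 (EXEC): [IRQ1] PC=0: INC 2 -> ACC=-2
Event 10 (EXEC): [IRQ1] PC=1: DEC 1 -> ACC=-3
Event 11 (EXEC): [IRQ1] PC=2: DEC 1 -> ACC=-4
Event 12 (EXEC): [IRQ1] PC=3: IRET -> resume MAIN at PC=2 (depth now 0)
Event 13 (INT 0): INT 0 arrives: push (MAIN, PC=2), enter IRQ0 at PC=0 (depth now 1)
Event 14 (EXEC): [IRQ0] PC=0: DEC 4 -> ACC=-8
Event 15 (EXEC): [IRQ0] PC=1: INC 3 -> ACC=-5
Event 16 (EXEC): [IRQ0] PC=2: IRET -> resume MAIN at PC=2 (depth now 0)
Event 17 (EXEC): [MAIN] PC=2: NOP
Event 18 (EXEC): [MAIN] PC=3: HALT

Answer: -5 MAIN 0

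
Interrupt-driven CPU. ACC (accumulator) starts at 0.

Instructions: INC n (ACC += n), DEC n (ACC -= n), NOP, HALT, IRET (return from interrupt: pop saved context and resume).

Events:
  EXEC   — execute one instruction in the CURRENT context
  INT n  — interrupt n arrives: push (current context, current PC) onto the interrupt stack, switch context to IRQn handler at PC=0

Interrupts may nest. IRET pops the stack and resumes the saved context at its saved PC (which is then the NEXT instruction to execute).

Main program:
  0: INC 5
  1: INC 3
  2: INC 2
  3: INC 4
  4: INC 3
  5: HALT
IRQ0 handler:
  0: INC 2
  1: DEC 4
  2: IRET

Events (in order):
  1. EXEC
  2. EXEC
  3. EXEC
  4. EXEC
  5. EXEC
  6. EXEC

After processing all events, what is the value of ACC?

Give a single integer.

Answer: 17

Derivation:
Event 1 (EXEC): [MAIN] PC=0: INC 5 -> ACC=5
Event 2 (EXEC): [MAIN] PC=1: INC 3 -> ACC=8
Event 3 (EXEC): [MAIN] PC=2: INC 2 -> ACC=10
Event 4 (EXEC): [MAIN] PC=3: INC 4 -> ACC=14
Event 5 (EXEC): [MAIN] PC=4: INC 3 -> ACC=17
Event 6 (EXEC): [MAIN] PC=5: HALT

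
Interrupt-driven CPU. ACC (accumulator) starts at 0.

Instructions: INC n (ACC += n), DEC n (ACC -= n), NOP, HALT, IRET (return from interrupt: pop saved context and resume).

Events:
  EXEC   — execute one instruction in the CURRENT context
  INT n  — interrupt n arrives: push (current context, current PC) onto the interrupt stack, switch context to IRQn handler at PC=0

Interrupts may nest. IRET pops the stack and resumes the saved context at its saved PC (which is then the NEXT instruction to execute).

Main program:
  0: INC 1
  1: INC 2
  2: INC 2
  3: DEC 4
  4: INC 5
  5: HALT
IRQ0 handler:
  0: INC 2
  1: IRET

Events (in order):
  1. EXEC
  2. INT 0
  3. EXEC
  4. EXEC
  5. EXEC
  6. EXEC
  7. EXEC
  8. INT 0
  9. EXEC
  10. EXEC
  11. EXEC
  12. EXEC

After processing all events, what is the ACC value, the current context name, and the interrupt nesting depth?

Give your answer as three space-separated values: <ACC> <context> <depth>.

Answer: 10 MAIN 0

Derivation:
Event 1 (EXEC): [MAIN] PC=0: INC 1 -> ACC=1
Event 2 (INT 0): INT 0 arrives: push (MAIN, PC=1), enter IRQ0 at PC=0 (depth now 1)
Event 3 (EXEC): [IRQ0] PC=0: INC 2 -> ACC=3
Event 4 (EXEC): [IRQ0] PC=1: IRET -> resume MAIN at PC=1 (depth now 0)
Event 5 (EXEC): [MAIN] PC=1: INC 2 -> ACC=5
Event 6 (EXEC): [MAIN] PC=2: INC 2 -> ACC=7
Event 7 (EXEC): [MAIN] PC=3: DEC 4 -> ACC=3
Event 8 (INT 0): INT 0 arrives: push (MAIN, PC=4), enter IRQ0 at PC=0 (depth now 1)
Event 9 (EXEC): [IRQ0] PC=0: INC 2 -> ACC=5
Event 10 (EXEC): [IRQ0] PC=1: IRET -> resume MAIN at PC=4 (depth now 0)
Event 11 (EXEC): [MAIN] PC=4: INC 5 -> ACC=10
Event 12 (EXEC): [MAIN] PC=5: HALT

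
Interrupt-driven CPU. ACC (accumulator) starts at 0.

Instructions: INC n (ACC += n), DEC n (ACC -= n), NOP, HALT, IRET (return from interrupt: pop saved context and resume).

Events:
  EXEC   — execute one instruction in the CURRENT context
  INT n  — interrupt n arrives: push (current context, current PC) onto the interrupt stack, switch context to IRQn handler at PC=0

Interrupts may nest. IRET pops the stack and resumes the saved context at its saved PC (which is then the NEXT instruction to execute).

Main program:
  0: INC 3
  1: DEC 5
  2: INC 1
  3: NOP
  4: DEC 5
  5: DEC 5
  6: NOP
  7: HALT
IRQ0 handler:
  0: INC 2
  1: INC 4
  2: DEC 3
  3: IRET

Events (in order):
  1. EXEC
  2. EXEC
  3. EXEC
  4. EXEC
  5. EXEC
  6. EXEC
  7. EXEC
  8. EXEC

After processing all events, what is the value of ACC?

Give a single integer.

Event 1 (EXEC): [MAIN] PC=0: INC 3 -> ACC=3
Event 2 (EXEC): [MAIN] PC=1: DEC 5 -> ACC=-2
Event 3 (EXEC): [MAIN] PC=2: INC 1 -> ACC=-1
Event 4 (EXEC): [MAIN] PC=3: NOP
Event 5 (EXEC): [MAIN] PC=4: DEC 5 -> ACC=-6
Event 6 (EXEC): [MAIN] PC=5: DEC 5 -> ACC=-11
Event 7 (EXEC): [MAIN] PC=6: NOP
Event 8 (EXEC): [MAIN] PC=7: HALT

Answer: -11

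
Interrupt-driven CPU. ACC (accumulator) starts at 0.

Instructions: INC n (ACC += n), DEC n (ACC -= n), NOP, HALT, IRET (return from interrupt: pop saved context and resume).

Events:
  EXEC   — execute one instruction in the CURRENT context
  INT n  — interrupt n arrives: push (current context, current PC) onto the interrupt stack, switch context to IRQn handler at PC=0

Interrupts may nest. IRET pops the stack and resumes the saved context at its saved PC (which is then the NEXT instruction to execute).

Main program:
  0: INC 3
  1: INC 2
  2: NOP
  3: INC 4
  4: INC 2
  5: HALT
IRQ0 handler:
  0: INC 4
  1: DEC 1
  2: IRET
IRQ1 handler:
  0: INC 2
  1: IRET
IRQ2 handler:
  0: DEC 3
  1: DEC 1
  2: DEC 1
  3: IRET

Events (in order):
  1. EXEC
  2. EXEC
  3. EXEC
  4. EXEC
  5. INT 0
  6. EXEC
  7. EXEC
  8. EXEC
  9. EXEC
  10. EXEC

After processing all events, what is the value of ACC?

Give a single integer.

Answer: 14

Derivation:
Event 1 (EXEC): [MAIN] PC=0: INC 3 -> ACC=3
Event 2 (EXEC): [MAIN] PC=1: INC 2 -> ACC=5
Event 3 (EXEC): [MAIN] PC=2: NOP
Event 4 (EXEC): [MAIN] PC=3: INC 4 -> ACC=9
Event 5 (INT 0): INT 0 arrives: push (MAIN, PC=4), enter IRQ0 at PC=0 (depth now 1)
Event 6 (EXEC): [IRQ0] PC=0: INC 4 -> ACC=13
Event 7 (EXEC): [IRQ0] PC=1: DEC 1 -> ACC=12
Event 8 (EXEC): [IRQ0] PC=2: IRET -> resume MAIN at PC=4 (depth now 0)
Event 9 (EXEC): [MAIN] PC=4: INC 2 -> ACC=14
Event 10 (EXEC): [MAIN] PC=5: HALT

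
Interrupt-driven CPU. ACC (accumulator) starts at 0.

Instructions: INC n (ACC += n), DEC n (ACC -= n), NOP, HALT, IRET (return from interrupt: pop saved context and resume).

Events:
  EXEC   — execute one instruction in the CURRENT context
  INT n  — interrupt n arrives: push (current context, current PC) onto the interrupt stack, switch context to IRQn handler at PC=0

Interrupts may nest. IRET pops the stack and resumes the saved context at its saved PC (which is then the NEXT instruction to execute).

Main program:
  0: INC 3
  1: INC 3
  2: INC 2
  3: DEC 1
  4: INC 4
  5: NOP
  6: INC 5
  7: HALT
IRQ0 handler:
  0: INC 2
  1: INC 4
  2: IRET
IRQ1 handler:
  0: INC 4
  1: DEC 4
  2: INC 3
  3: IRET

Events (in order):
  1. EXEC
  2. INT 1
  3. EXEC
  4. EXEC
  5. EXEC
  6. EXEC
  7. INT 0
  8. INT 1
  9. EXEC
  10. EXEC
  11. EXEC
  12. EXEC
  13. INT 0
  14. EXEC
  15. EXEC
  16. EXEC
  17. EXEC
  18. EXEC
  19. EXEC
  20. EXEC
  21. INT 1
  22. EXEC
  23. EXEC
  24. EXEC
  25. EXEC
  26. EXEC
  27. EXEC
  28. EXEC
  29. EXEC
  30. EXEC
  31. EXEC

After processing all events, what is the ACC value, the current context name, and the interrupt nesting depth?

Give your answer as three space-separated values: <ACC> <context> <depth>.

Answer: 37 MAIN 0

Derivation:
Event 1 (EXEC): [MAIN] PC=0: INC 3 -> ACC=3
Event 2 (INT 1): INT 1 arrives: push (MAIN, PC=1), enter IRQ1 at PC=0 (depth now 1)
Event 3 (EXEC): [IRQ1] PC=0: INC 4 -> ACC=7
Event 4 (EXEC): [IRQ1] PC=1: DEC 4 -> ACC=3
Event 5 (EXEC): [IRQ1] PC=2: INC 3 -> ACC=6
Event 6 (EXEC): [IRQ1] PC=3: IRET -> resume MAIN at PC=1 (depth now 0)
Event 7 (INT 0): INT 0 arrives: push (MAIN, PC=1), enter IRQ0 at PC=0 (depth now 1)
Event 8 (INT 1): INT 1 arrives: push (IRQ0, PC=0), enter IRQ1 at PC=0 (depth now 2)
Event 9 (EXEC): [IRQ1] PC=0: INC 4 -> ACC=10
Event 10 (EXEC): [IRQ1] PC=1: DEC 4 -> ACC=6
Event 11 (EXEC): [IRQ1] PC=2: INC 3 -> ACC=9
Event 12 (EXEC): [IRQ1] PC=3: IRET -> resume IRQ0 at PC=0 (depth now 1)
Event 13 (INT 0): INT 0 arrives: push (IRQ0, PC=0), enter IRQ0 at PC=0 (depth now 2)
Event 14 (EXEC): [IRQ0] PC=0: INC 2 -> ACC=11
Event 15 (EXEC): [IRQ0] PC=1: INC 4 -> ACC=15
Event 16 (EXEC): [IRQ0] PC=2: IRET -> resume IRQ0 at PC=0 (depth now 1)
Event 17 (EXEC): [IRQ0] PC=0: INC 2 -> ACC=17
Event 18 (EXEC): [IRQ0] PC=1: INC 4 -> ACC=21
Event 19 (EXEC): [IRQ0] PC=2: IRET -> resume MAIN at PC=1 (depth now 0)
Event 20 (EXEC): [MAIN] PC=1: INC 3 -> ACC=24
Event 21 (INT 1): INT 1 arrives: push (MAIN, PC=2), enter IRQ1 at PC=0 (depth now 1)
Event 22 (EXEC): [IRQ1] PC=0: INC 4 -> ACC=28
Event 23 (EXEC): [IRQ1] PC=1: DEC 4 -> ACC=24
Event 24 (EXEC): [IRQ1] PC=2: INC 3 -> ACC=27
Event 25 (EXEC): [IRQ1] PC=3: IRET -> resume MAIN at PC=2 (depth now 0)
Event 26 (EXEC): [MAIN] PC=2: INC 2 -> ACC=29
Event 27 (EXEC): [MAIN] PC=3: DEC 1 -> ACC=28
Event 28 (EXEC): [MAIN] PC=4: INC 4 -> ACC=32
Event 29 (EXEC): [MAIN] PC=5: NOP
Event 30 (EXEC): [MAIN] PC=6: INC 5 -> ACC=37
Event 31 (EXEC): [MAIN] PC=7: HALT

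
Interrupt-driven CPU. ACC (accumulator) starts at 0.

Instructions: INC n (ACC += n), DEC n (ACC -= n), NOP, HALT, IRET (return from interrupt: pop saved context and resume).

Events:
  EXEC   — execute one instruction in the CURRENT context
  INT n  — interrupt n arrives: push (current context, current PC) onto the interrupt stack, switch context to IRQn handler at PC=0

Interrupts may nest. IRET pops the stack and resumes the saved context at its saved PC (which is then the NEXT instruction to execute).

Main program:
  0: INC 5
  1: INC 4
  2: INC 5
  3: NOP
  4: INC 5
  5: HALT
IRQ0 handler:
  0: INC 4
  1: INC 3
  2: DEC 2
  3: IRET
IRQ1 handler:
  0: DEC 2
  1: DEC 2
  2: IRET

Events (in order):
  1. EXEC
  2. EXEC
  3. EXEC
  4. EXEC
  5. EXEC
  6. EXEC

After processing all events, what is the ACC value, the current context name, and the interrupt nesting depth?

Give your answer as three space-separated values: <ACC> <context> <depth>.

Event 1 (EXEC): [MAIN] PC=0: INC 5 -> ACC=5
Event 2 (EXEC): [MAIN] PC=1: INC 4 -> ACC=9
Event 3 (EXEC): [MAIN] PC=2: INC 5 -> ACC=14
Event 4 (EXEC): [MAIN] PC=3: NOP
Event 5 (EXEC): [MAIN] PC=4: INC 5 -> ACC=19
Event 6 (EXEC): [MAIN] PC=5: HALT

Answer: 19 MAIN 0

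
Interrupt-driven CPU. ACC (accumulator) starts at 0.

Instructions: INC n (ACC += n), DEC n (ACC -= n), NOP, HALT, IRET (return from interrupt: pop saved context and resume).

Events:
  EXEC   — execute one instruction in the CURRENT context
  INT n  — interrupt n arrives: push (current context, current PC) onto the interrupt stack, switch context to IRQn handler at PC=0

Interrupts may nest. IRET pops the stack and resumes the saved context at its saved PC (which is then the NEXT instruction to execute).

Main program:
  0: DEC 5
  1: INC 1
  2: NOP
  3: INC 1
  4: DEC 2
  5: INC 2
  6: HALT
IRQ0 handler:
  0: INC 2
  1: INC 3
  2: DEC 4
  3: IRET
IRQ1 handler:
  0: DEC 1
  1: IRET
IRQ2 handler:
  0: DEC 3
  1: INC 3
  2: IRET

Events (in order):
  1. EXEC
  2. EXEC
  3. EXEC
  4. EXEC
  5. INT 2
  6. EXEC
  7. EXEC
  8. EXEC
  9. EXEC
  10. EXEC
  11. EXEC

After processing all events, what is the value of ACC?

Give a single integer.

Answer: -3

Derivation:
Event 1 (EXEC): [MAIN] PC=0: DEC 5 -> ACC=-5
Event 2 (EXEC): [MAIN] PC=1: INC 1 -> ACC=-4
Event 3 (EXEC): [MAIN] PC=2: NOP
Event 4 (EXEC): [MAIN] PC=3: INC 1 -> ACC=-3
Event 5 (INT 2): INT 2 arrives: push (MAIN, PC=4), enter IRQ2 at PC=0 (depth now 1)
Event 6 (EXEC): [IRQ2] PC=0: DEC 3 -> ACC=-6
Event 7 (EXEC): [IRQ2] PC=1: INC 3 -> ACC=-3
Event 8 (EXEC): [IRQ2] PC=2: IRET -> resume MAIN at PC=4 (depth now 0)
Event 9 (EXEC): [MAIN] PC=4: DEC 2 -> ACC=-5
Event 10 (EXEC): [MAIN] PC=5: INC 2 -> ACC=-3
Event 11 (EXEC): [MAIN] PC=6: HALT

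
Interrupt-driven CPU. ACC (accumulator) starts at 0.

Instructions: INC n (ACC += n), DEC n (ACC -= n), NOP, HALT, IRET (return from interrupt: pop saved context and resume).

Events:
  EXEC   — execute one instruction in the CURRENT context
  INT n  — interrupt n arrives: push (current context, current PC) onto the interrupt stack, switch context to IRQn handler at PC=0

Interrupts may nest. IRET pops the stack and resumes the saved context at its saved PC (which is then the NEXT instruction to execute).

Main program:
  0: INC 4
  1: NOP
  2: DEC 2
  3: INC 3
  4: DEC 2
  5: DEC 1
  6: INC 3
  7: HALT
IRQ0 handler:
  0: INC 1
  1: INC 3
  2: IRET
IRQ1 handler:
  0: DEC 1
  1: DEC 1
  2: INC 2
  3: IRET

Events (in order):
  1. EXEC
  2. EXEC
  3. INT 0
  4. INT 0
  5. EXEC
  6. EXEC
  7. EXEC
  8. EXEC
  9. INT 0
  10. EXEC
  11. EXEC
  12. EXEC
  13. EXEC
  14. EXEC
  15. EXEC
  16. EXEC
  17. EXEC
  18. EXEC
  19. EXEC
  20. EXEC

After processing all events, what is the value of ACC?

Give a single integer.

Answer: 17

Derivation:
Event 1 (EXEC): [MAIN] PC=0: INC 4 -> ACC=4
Event 2 (EXEC): [MAIN] PC=1: NOP
Event 3 (INT 0): INT 0 arrives: push (MAIN, PC=2), enter IRQ0 at PC=0 (depth now 1)
Event 4 (INT 0): INT 0 arrives: push (IRQ0, PC=0), enter IRQ0 at PC=0 (depth now 2)
Event 5 (EXEC): [IRQ0] PC=0: INC 1 -> ACC=5
Event 6 (EXEC): [IRQ0] PC=1: INC 3 -> ACC=8
Event 7 (EXEC): [IRQ0] PC=2: IRET -> resume IRQ0 at PC=0 (depth now 1)
Event 8 (EXEC): [IRQ0] PC=0: INC 1 -> ACC=9
Event 9 (INT 0): INT 0 arrives: push (IRQ0, PC=1), enter IRQ0 at PC=0 (depth now 2)
Event 10 (EXEC): [IRQ0] PC=0: INC 1 -> ACC=10
Event 11 (EXEC): [IRQ0] PC=1: INC 3 -> ACC=13
Event 12 (EXEC): [IRQ0] PC=2: IRET -> resume IRQ0 at PC=1 (depth now 1)
Event 13 (EXEC): [IRQ0] PC=1: INC 3 -> ACC=16
Event 14 (EXEC): [IRQ0] PC=2: IRET -> resume MAIN at PC=2 (depth now 0)
Event 15 (EXEC): [MAIN] PC=2: DEC 2 -> ACC=14
Event 16 (EXEC): [MAIN] PC=3: INC 3 -> ACC=17
Event 17 (EXEC): [MAIN] PC=4: DEC 2 -> ACC=15
Event 18 (EXEC): [MAIN] PC=5: DEC 1 -> ACC=14
Event 19 (EXEC): [MAIN] PC=6: INC 3 -> ACC=17
Event 20 (EXEC): [MAIN] PC=7: HALT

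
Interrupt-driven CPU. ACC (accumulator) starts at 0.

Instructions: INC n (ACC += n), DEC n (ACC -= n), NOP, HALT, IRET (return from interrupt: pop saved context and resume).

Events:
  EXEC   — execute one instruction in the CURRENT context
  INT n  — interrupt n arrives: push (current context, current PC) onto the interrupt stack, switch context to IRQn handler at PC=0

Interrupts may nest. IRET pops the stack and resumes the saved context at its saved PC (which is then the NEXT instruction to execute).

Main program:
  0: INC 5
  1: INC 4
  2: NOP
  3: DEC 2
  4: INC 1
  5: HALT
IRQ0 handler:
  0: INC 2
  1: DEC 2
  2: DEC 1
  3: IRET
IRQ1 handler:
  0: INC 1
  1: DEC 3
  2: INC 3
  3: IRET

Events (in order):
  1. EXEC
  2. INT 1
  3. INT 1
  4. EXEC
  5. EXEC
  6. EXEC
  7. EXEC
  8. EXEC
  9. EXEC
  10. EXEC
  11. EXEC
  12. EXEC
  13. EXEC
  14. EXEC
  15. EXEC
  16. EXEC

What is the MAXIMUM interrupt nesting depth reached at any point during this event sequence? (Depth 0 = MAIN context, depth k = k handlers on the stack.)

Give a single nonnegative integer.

Answer: 2

Derivation:
Event 1 (EXEC): [MAIN] PC=0: INC 5 -> ACC=5 [depth=0]
Event 2 (INT 1): INT 1 arrives: push (MAIN, PC=1), enter IRQ1 at PC=0 (depth now 1) [depth=1]
Event 3 (INT 1): INT 1 arrives: push (IRQ1, PC=0), enter IRQ1 at PC=0 (depth now 2) [depth=2]
Event 4 (EXEC): [IRQ1] PC=0: INC 1 -> ACC=6 [depth=2]
Event 5 (EXEC): [IRQ1] PC=1: DEC 3 -> ACC=3 [depth=2]
Event 6 (EXEC): [IRQ1] PC=2: INC 3 -> ACC=6 [depth=2]
Event 7 (EXEC): [IRQ1] PC=3: IRET -> resume IRQ1 at PC=0 (depth now 1) [depth=1]
Event 8 (EXEC): [IRQ1] PC=0: INC 1 -> ACC=7 [depth=1]
Event 9 (EXEC): [IRQ1] PC=1: DEC 3 -> ACC=4 [depth=1]
Event 10 (EXEC): [IRQ1] PC=2: INC 3 -> ACC=7 [depth=1]
Event 11 (EXEC): [IRQ1] PC=3: IRET -> resume MAIN at PC=1 (depth now 0) [depth=0]
Event 12 (EXEC): [MAIN] PC=1: INC 4 -> ACC=11 [depth=0]
Event 13 (EXEC): [MAIN] PC=2: NOP [depth=0]
Event 14 (EXEC): [MAIN] PC=3: DEC 2 -> ACC=9 [depth=0]
Event 15 (EXEC): [MAIN] PC=4: INC 1 -> ACC=10 [depth=0]
Event 16 (EXEC): [MAIN] PC=5: HALT [depth=0]
Max depth observed: 2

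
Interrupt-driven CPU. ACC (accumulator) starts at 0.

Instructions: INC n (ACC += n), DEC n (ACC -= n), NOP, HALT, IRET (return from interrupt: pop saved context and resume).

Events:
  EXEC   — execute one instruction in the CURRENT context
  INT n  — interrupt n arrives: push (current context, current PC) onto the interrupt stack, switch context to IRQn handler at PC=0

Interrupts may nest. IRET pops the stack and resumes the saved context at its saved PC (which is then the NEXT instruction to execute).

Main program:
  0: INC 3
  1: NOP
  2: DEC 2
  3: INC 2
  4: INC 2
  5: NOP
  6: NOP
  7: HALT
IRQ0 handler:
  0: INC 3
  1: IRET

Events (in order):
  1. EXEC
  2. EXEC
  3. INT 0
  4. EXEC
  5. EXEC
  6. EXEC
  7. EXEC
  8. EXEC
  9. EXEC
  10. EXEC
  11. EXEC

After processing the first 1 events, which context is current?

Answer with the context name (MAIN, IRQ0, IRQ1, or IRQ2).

Event 1 (EXEC): [MAIN] PC=0: INC 3 -> ACC=3

Answer: MAIN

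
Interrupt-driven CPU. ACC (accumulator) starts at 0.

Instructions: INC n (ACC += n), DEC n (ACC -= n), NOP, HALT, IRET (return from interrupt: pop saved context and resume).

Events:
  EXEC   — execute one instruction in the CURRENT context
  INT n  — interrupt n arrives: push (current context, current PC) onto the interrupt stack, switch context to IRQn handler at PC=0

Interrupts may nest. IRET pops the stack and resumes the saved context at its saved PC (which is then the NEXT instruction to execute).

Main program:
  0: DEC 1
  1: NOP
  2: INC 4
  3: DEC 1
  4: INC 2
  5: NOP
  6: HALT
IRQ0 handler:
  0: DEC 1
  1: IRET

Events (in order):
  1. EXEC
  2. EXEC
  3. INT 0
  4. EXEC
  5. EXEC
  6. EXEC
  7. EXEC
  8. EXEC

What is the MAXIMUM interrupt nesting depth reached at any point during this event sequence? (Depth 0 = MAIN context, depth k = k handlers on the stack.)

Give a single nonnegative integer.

Event 1 (EXEC): [MAIN] PC=0: DEC 1 -> ACC=-1 [depth=0]
Event 2 (EXEC): [MAIN] PC=1: NOP [depth=0]
Event 3 (INT 0): INT 0 arrives: push (MAIN, PC=2), enter IRQ0 at PC=0 (depth now 1) [depth=1]
Event 4 (EXEC): [IRQ0] PC=0: DEC 1 -> ACC=-2 [depth=1]
Event 5 (EXEC): [IRQ0] PC=1: IRET -> resume MAIN at PC=2 (depth now 0) [depth=0]
Event 6 (EXEC): [MAIN] PC=2: INC 4 -> ACC=2 [depth=0]
Event 7 (EXEC): [MAIN] PC=3: DEC 1 -> ACC=1 [depth=0]
Event 8 (EXEC): [MAIN] PC=4: INC 2 -> ACC=3 [depth=0]
Max depth observed: 1

Answer: 1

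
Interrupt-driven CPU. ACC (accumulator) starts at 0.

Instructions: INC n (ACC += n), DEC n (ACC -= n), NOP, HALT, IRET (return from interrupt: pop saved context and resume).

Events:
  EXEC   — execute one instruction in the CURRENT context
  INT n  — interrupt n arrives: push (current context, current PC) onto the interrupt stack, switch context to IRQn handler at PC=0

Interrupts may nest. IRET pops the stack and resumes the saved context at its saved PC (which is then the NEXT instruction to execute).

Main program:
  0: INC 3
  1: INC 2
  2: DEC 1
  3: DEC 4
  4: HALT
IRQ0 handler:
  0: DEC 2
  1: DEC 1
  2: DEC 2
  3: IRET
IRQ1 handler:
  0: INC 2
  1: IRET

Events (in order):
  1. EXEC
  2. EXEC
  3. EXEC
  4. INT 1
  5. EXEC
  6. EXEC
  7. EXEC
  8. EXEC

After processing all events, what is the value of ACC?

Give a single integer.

Answer: 2

Derivation:
Event 1 (EXEC): [MAIN] PC=0: INC 3 -> ACC=3
Event 2 (EXEC): [MAIN] PC=1: INC 2 -> ACC=5
Event 3 (EXEC): [MAIN] PC=2: DEC 1 -> ACC=4
Event 4 (INT 1): INT 1 arrives: push (MAIN, PC=3), enter IRQ1 at PC=0 (depth now 1)
Event 5 (EXEC): [IRQ1] PC=0: INC 2 -> ACC=6
Event 6 (EXEC): [IRQ1] PC=1: IRET -> resume MAIN at PC=3 (depth now 0)
Event 7 (EXEC): [MAIN] PC=3: DEC 4 -> ACC=2
Event 8 (EXEC): [MAIN] PC=4: HALT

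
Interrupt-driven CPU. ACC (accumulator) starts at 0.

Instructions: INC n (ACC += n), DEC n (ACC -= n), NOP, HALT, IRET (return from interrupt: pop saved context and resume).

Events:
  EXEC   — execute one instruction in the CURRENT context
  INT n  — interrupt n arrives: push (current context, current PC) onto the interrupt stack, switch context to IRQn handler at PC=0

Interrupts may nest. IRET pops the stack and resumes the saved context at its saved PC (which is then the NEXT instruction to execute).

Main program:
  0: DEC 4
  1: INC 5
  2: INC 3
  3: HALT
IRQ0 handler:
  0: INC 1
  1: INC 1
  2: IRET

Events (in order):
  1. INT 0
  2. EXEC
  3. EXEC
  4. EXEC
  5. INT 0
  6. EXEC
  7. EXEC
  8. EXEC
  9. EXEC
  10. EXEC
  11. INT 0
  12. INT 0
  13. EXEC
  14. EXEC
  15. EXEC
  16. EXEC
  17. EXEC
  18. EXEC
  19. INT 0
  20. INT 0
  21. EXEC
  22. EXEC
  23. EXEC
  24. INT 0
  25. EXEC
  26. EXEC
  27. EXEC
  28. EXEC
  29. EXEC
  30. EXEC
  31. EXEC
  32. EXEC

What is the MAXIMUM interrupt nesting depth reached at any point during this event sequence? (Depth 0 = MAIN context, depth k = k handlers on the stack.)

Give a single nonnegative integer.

Answer: 2

Derivation:
Event 1 (INT 0): INT 0 arrives: push (MAIN, PC=0), enter IRQ0 at PC=0 (depth now 1) [depth=1]
Event 2 (EXEC): [IRQ0] PC=0: INC 1 -> ACC=1 [depth=1]
Event 3 (EXEC): [IRQ0] PC=1: INC 1 -> ACC=2 [depth=1]
Event 4 (EXEC): [IRQ0] PC=2: IRET -> resume MAIN at PC=0 (depth now 0) [depth=0]
Event 5 (INT 0): INT 0 arrives: push (MAIN, PC=0), enter IRQ0 at PC=0 (depth now 1) [depth=1]
Event 6 (EXEC): [IRQ0] PC=0: INC 1 -> ACC=3 [depth=1]
Event 7 (EXEC): [IRQ0] PC=1: INC 1 -> ACC=4 [depth=1]
Event 8 (EXEC): [IRQ0] PC=2: IRET -> resume MAIN at PC=0 (depth now 0) [depth=0]
Event 9 (EXEC): [MAIN] PC=0: DEC 4 -> ACC=0 [depth=0]
Event 10 (EXEC): [MAIN] PC=1: INC 5 -> ACC=5 [depth=0]
Event 11 (INT 0): INT 0 arrives: push (MAIN, PC=2), enter IRQ0 at PC=0 (depth now 1) [depth=1]
Event 12 (INT 0): INT 0 arrives: push (IRQ0, PC=0), enter IRQ0 at PC=0 (depth now 2) [depth=2]
Event 13 (EXEC): [IRQ0] PC=0: INC 1 -> ACC=6 [depth=2]
Event 14 (EXEC): [IRQ0] PC=1: INC 1 -> ACC=7 [depth=2]
Event 15 (EXEC): [IRQ0] PC=2: IRET -> resume IRQ0 at PC=0 (depth now 1) [depth=1]
Event 16 (EXEC): [IRQ0] PC=0: INC 1 -> ACC=8 [depth=1]
Event 17 (EXEC): [IRQ0] PC=1: INC 1 -> ACC=9 [depth=1]
Event 18 (EXEC): [IRQ0] PC=2: IRET -> resume MAIN at PC=2 (depth now 0) [depth=0]
Event 19 (INT 0): INT 0 arrives: push (MAIN, PC=2), enter IRQ0 at PC=0 (depth now 1) [depth=1]
Event 20 (INT 0): INT 0 arrives: push (IRQ0, PC=0), enter IRQ0 at PC=0 (depth now 2) [depth=2]
Event 21 (EXEC): [IRQ0] PC=0: INC 1 -> ACC=10 [depth=2]
Event 22 (EXEC): [IRQ0] PC=1: INC 1 -> ACC=11 [depth=2]
Event 23 (EXEC): [IRQ0] PC=2: IRET -> resume IRQ0 at PC=0 (depth now 1) [depth=1]
Event 24 (INT 0): INT 0 arrives: push (IRQ0, PC=0), enter IRQ0 at PC=0 (depth now 2) [depth=2]
Event 25 (EXEC): [IRQ0] PC=0: INC 1 -> ACC=12 [depth=2]
Event 26 (EXEC): [IRQ0] PC=1: INC 1 -> ACC=13 [depth=2]
Event 27 (EXEC): [IRQ0] PC=2: IRET -> resume IRQ0 at PC=0 (depth now 1) [depth=1]
Event 28 (EXEC): [IRQ0] PC=0: INC 1 -> ACC=14 [depth=1]
Event 29 (EXEC): [IRQ0] PC=1: INC 1 -> ACC=15 [depth=1]
Event 30 (EXEC): [IRQ0] PC=2: IRET -> resume MAIN at PC=2 (depth now 0) [depth=0]
Event 31 (EXEC): [MAIN] PC=2: INC 3 -> ACC=18 [depth=0]
Event 32 (EXEC): [MAIN] PC=3: HALT [depth=0]
Max depth observed: 2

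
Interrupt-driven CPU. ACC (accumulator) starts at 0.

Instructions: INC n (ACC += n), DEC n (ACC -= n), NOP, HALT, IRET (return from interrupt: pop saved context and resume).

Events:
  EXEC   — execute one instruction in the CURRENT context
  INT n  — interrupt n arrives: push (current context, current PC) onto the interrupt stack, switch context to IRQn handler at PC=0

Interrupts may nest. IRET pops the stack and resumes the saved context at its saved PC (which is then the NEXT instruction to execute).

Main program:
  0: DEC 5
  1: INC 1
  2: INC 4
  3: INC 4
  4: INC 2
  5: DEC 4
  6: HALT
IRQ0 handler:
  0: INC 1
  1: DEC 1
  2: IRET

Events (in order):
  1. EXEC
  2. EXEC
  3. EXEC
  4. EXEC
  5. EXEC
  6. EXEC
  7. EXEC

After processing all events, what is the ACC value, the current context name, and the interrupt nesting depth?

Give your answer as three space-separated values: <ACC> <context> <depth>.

Event 1 (EXEC): [MAIN] PC=0: DEC 5 -> ACC=-5
Event 2 (EXEC): [MAIN] PC=1: INC 1 -> ACC=-4
Event 3 (EXEC): [MAIN] PC=2: INC 4 -> ACC=0
Event 4 (EXEC): [MAIN] PC=3: INC 4 -> ACC=4
Event 5 (EXEC): [MAIN] PC=4: INC 2 -> ACC=6
Event 6 (EXEC): [MAIN] PC=5: DEC 4 -> ACC=2
Event 7 (EXEC): [MAIN] PC=6: HALT

Answer: 2 MAIN 0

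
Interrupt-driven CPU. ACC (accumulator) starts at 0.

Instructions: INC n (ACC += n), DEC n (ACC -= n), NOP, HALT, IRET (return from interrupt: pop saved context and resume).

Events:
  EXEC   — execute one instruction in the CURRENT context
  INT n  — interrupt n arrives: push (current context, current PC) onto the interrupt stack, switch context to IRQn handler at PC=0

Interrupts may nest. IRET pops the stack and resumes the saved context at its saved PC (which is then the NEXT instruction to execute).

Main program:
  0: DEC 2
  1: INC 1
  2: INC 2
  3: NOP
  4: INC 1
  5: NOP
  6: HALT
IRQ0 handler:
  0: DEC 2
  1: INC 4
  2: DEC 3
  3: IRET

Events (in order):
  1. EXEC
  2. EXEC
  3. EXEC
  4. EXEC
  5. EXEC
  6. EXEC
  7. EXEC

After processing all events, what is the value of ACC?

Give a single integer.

Event 1 (EXEC): [MAIN] PC=0: DEC 2 -> ACC=-2
Event 2 (EXEC): [MAIN] PC=1: INC 1 -> ACC=-1
Event 3 (EXEC): [MAIN] PC=2: INC 2 -> ACC=1
Event 4 (EXEC): [MAIN] PC=3: NOP
Event 5 (EXEC): [MAIN] PC=4: INC 1 -> ACC=2
Event 6 (EXEC): [MAIN] PC=5: NOP
Event 7 (EXEC): [MAIN] PC=6: HALT

Answer: 2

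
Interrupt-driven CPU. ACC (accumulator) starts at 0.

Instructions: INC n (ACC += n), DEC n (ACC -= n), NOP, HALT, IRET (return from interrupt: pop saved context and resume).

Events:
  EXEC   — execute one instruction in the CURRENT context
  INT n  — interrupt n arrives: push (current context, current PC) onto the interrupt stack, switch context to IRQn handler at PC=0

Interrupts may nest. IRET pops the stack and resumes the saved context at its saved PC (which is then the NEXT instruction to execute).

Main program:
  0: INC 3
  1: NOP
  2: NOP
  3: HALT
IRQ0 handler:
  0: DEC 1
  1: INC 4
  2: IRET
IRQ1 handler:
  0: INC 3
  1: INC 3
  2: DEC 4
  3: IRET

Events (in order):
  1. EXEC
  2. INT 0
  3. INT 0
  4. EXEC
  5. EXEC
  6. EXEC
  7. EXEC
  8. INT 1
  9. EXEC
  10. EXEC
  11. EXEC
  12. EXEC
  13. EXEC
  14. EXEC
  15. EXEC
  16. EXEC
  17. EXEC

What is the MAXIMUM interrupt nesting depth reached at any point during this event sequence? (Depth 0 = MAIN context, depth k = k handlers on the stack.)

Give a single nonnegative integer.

Answer: 2

Derivation:
Event 1 (EXEC): [MAIN] PC=0: INC 3 -> ACC=3 [depth=0]
Event 2 (INT 0): INT 0 arrives: push (MAIN, PC=1), enter IRQ0 at PC=0 (depth now 1) [depth=1]
Event 3 (INT 0): INT 0 arrives: push (IRQ0, PC=0), enter IRQ0 at PC=0 (depth now 2) [depth=2]
Event 4 (EXEC): [IRQ0] PC=0: DEC 1 -> ACC=2 [depth=2]
Event 5 (EXEC): [IRQ0] PC=1: INC 4 -> ACC=6 [depth=2]
Event 6 (EXEC): [IRQ0] PC=2: IRET -> resume IRQ0 at PC=0 (depth now 1) [depth=1]
Event 7 (EXEC): [IRQ0] PC=0: DEC 1 -> ACC=5 [depth=1]
Event 8 (INT 1): INT 1 arrives: push (IRQ0, PC=1), enter IRQ1 at PC=0 (depth now 2) [depth=2]
Event 9 (EXEC): [IRQ1] PC=0: INC 3 -> ACC=8 [depth=2]
Event 10 (EXEC): [IRQ1] PC=1: INC 3 -> ACC=11 [depth=2]
Event 11 (EXEC): [IRQ1] PC=2: DEC 4 -> ACC=7 [depth=2]
Event 12 (EXEC): [IRQ1] PC=3: IRET -> resume IRQ0 at PC=1 (depth now 1) [depth=1]
Event 13 (EXEC): [IRQ0] PC=1: INC 4 -> ACC=11 [depth=1]
Event 14 (EXEC): [IRQ0] PC=2: IRET -> resume MAIN at PC=1 (depth now 0) [depth=0]
Event 15 (EXEC): [MAIN] PC=1: NOP [depth=0]
Event 16 (EXEC): [MAIN] PC=2: NOP [depth=0]
Event 17 (EXEC): [MAIN] PC=3: HALT [depth=0]
Max depth observed: 2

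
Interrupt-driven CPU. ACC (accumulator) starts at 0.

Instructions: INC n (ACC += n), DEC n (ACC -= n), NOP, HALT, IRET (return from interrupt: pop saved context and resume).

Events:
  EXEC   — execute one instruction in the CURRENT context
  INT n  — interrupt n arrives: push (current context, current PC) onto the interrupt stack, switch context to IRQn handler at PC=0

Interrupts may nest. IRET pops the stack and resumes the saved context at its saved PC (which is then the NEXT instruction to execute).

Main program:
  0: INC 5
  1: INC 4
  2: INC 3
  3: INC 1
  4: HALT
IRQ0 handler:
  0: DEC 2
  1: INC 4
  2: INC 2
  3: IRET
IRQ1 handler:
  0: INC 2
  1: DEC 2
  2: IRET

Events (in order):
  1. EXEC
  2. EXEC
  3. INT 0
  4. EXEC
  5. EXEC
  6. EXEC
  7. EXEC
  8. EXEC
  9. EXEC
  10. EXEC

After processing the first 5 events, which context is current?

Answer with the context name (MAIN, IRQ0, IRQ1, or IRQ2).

Answer: IRQ0

Derivation:
Event 1 (EXEC): [MAIN] PC=0: INC 5 -> ACC=5
Event 2 (EXEC): [MAIN] PC=1: INC 4 -> ACC=9
Event 3 (INT 0): INT 0 arrives: push (MAIN, PC=2), enter IRQ0 at PC=0 (depth now 1)
Event 4 (EXEC): [IRQ0] PC=0: DEC 2 -> ACC=7
Event 5 (EXEC): [IRQ0] PC=1: INC 4 -> ACC=11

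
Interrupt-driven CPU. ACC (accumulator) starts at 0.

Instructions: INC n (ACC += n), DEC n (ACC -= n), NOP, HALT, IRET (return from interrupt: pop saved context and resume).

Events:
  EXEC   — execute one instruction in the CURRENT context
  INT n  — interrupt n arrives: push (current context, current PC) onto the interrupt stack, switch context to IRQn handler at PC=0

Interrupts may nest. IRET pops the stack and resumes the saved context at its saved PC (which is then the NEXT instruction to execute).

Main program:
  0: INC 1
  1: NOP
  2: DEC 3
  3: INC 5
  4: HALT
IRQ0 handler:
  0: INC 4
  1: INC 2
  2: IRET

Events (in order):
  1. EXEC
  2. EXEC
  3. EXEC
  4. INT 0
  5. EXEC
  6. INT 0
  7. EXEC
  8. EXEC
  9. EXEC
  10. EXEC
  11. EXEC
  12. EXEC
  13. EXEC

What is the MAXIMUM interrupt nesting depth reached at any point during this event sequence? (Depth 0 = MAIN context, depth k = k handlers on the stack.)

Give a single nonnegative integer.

Event 1 (EXEC): [MAIN] PC=0: INC 1 -> ACC=1 [depth=0]
Event 2 (EXEC): [MAIN] PC=1: NOP [depth=0]
Event 3 (EXEC): [MAIN] PC=2: DEC 3 -> ACC=-2 [depth=0]
Event 4 (INT 0): INT 0 arrives: push (MAIN, PC=3), enter IRQ0 at PC=0 (depth now 1) [depth=1]
Event 5 (EXEC): [IRQ0] PC=0: INC 4 -> ACC=2 [depth=1]
Event 6 (INT 0): INT 0 arrives: push (IRQ0, PC=1), enter IRQ0 at PC=0 (depth now 2) [depth=2]
Event 7 (EXEC): [IRQ0] PC=0: INC 4 -> ACC=6 [depth=2]
Event 8 (EXEC): [IRQ0] PC=1: INC 2 -> ACC=8 [depth=2]
Event 9 (EXEC): [IRQ0] PC=2: IRET -> resume IRQ0 at PC=1 (depth now 1) [depth=1]
Event 10 (EXEC): [IRQ0] PC=1: INC 2 -> ACC=10 [depth=1]
Event 11 (EXEC): [IRQ0] PC=2: IRET -> resume MAIN at PC=3 (depth now 0) [depth=0]
Event 12 (EXEC): [MAIN] PC=3: INC 5 -> ACC=15 [depth=0]
Event 13 (EXEC): [MAIN] PC=4: HALT [depth=0]
Max depth observed: 2

Answer: 2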